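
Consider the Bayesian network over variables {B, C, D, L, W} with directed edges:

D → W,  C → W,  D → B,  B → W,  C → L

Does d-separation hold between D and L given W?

Enumerating the 2 paths from D to L and testing each for blocking by {W}:
  1. D → W ← C → L — W:collider[open]; C:fork[open] ⇒ active
  2. D → B → W ← C → L — B:chain[open]; W:collider[open]; C:fork[open] ⇒ active
Since the path D → W ← C → L is active, D and L are not d-separated given {W}.

No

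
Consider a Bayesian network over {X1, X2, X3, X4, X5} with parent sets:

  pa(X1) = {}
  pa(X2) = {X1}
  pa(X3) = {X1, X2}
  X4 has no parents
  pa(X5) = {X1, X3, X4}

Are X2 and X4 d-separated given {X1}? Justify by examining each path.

Yes

4 paths connect X2 and X4; each must be blocked for d-separation to hold:
  1. X2 → X3 → X5 ← X4 — X3:chain[open]; X5:collider[blocks] ⇒ blocked
  2. X2 → X3 ← X1 → X5 ← X4 — X3:collider[blocks]; X1:fork[blocks]; X5:collider[blocks] ⇒ blocked
  3. X2 ← X1 → X5 ← X4 — X1:fork[blocks]; X5:collider[blocks] ⇒ blocked
  4. X2 ← X1 → X3 → X5 ← X4 — X1:fork[blocks]; X3:chain[open]; X5:collider[blocks] ⇒ blocked
All paths are blocked; X2 ⊥ X4 | {X1} holds.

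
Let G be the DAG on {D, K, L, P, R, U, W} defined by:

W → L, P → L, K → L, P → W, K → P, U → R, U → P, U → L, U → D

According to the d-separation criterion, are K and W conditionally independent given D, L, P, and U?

Enumerating the 6 paths from K to W and testing each for blocking by {D, L, P, U}:
Path 1: K → P ← U → L ← W
  U is a fork here and U is conditioned on, so the path is blocked at U.
Path 2: K → P → W
  P is a chain here and P is conditioned on, so the path is blocked at P.
Path 3: K → P → L ← W
  P is a chain here and P is conditioned on, so the path is blocked at P.
Path 4: K → L ← P → W
  P is a fork here and P is conditioned on, so the path is blocked at P.
Path 5: K → L ← U → P → W
  U is a fork here and U is conditioned on, so the path is blocked at U.
Path 6: K → L ← W
  L is a collider and L is conditioned on, which opens it — no node blocks this path, so it is active.
Because an active path exists, K and W are not d-separated.

No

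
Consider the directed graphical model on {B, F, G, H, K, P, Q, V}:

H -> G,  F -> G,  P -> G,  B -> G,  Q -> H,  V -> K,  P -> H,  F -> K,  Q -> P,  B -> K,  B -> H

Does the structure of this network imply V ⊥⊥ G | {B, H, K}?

Enumerating the 5 paths from V to G and testing each for blocking by {B, H, K}:
Path 1: V → K ← B → H ← Q → P → G
  B is a fork here and B is conditioned on, so the path is blocked at B.
Path 2: V → K ← B → H → G
  B is a fork here and B is conditioned on, so the path is blocked at B.
Path 3: V → K ← B → H ← P → G
  B is a fork here and B is conditioned on, so the path is blocked at B.
Path 4: V → K ← B → G
  B is a fork here and B is conditioned on, so the path is blocked at B.
Path 5: V → K ← F → G
  K is a collider and K is conditioned on, which opens it; F is a fork and F is not conditioned on — no node blocks this path, so it is active.
At least one path is unblocked, so d-separation fails.

No — V and G are not d-separated given {B, H, K}.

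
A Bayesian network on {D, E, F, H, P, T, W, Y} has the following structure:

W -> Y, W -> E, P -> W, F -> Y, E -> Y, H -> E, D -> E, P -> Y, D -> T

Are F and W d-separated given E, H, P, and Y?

No — F and W are not d-separated given {E, H, P, Y}.

Enumerating the 3 paths from F to W and testing each for blocking by {E, H, P, Y}:
Path 1: F → Y ← E ← W
  E is a chain here and E is conditioned on, so the path is blocked at E.
Path 2: F → Y ← P → W
  P is a fork here and P is conditioned on, so the path is blocked at P.
Path 3: F → Y ← W
  Y is a collider and Y is conditioned on, which opens it — no node blocks this path, so it is active.
Because an active path exists, F and W are not d-separated.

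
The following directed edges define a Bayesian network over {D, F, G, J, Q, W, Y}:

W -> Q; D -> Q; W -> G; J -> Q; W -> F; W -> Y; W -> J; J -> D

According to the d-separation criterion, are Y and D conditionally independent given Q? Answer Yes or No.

4 paths connect Y and D; each must be blocked for d-separation to hold:
Path 1: Y ← W → Q ← D
  W is a fork and W is not conditioned on; Q is a collider and Q is conditioned on, which opens it — no node blocks this path, so it is active.
Path 2: Y ← W → Q ← J → D
  W is a fork and W is not conditioned on; Q is a collider and Q is conditioned on, which opens it; J is a fork and J is not conditioned on — no node blocks this path, so it is active.
Path 3: Y ← W → J → Q ← D
  W is a fork and W is not conditioned on; J is a chain and J is not conditioned on; Q is a collider and Q is conditioned on, which opens it — no node blocks this path, so it is active.
Path 4: Y ← W → J → D
  W is a fork and W is not conditioned on; J is a chain and J is not conditioned on — no node blocks this path, so it is active.
Since the path Y ← W → Q ← D is active, Y and D are not d-separated given {Q}.

No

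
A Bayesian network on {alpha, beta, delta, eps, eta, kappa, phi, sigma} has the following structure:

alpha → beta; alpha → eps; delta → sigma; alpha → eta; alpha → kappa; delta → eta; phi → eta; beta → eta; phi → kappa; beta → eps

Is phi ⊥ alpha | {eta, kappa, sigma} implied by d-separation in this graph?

Enumerating the 4 paths from phi to alpha and testing each for blocking by {eta, kappa, sigma}:
Path 1: phi → kappa ← alpha
  kappa is a collider and kappa is conditioned on, which opens it — no node blocks this path, so it is active.
Path 2: phi → eta ← alpha
  eta is a collider and eta is conditioned on, which opens it — no node blocks this path, so it is active.
Path 3: phi → eta ← beta ← alpha
  eta is a collider and eta is conditioned on, which opens it; beta is a chain and beta is not conditioned on — no node blocks this path, so it is active.
Path 4: phi → eta ← beta → eps ← alpha
  eps is a collider here and neither eps nor any of its descendants is conditioned on, so the collider stays closed — the path is blocked at eps.
Because an active path exists, phi and alpha are not d-separated.

No — phi and alpha are not d-separated given {eta, kappa, sigma}.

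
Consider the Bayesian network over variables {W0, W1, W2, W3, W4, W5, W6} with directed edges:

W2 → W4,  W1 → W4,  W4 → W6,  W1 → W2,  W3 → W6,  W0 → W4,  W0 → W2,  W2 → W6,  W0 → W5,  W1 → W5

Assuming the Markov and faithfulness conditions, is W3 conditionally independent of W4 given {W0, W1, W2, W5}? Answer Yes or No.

We examine all 6 paths between W3 and W4:
Path 1: W3 → W6 ← W4
  W6 is a collider here and neither W6 nor any of its descendants is conditioned on, so the collider stays closed — the path is blocked at W6.
Path 2: W3 → W6 ← W2 ← W1 → W5 ← W0 → W4
  W6 is a collider here and neither W6 nor any of its descendants is conditioned on, so the collider stays closed — the path is blocked at W6.
Path 3: W3 → W6 ← W2 ← W1 → W4
  W6 is a collider here and neither W6 nor any of its descendants is conditioned on, so the collider stays closed — the path is blocked at W6.
Path 4: W3 → W6 ← W2 ← W0 → W5 ← W1 → W4
  W6 is a collider here and neither W6 nor any of its descendants is conditioned on, so the collider stays closed — the path is blocked at W6.
Path 5: W3 → W6 ← W2 ← W0 → W4
  W6 is a collider here and neither W6 nor any of its descendants is conditioned on, so the collider stays closed — the path is blocked at W6.
Path 6: W3 → W6 ← W2 → W4
  W6 is a collider here and neither W6 nor any of its descendants is conditioned on, so the collider stays closed — the path is blocked at W6.
Every path is blocked, so W3 and W4 are d-separated given {W0, W1, W2, W5}.

Yes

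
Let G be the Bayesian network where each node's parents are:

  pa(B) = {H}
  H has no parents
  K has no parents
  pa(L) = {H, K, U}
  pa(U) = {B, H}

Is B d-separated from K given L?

4 paths connect B and K; each must be blocked for d-separation to hold:
Path 1: B → U ← H → L ← K
  U is a collider and its descendant L is conditioned on, which opens it; H is a fork and H is not conditioned on; L is a collider and L is conditioned on, which opens it — no node blocks this path, so it is active.
Path 2: B → U → L ← K
  U is a chain and U is not conditioned on; L is a collider and L is conditioned on, which opens it — no node blocks this path, so it is active.
Path 3: B ← H → U → L ← K
  H is a fork and H is not conditioned on; U is a chain and U is not conditioned on; L is a collider and L is conditioned on, which opens it — no node blocks this path, so it is active.
Path 4: B ← H → L ← K
  H is a fork and H is not conditioned on; L is a collider and L is conditioned on, which opens it — no node blocks this path, so it is active.
Since the path B → U ← H → L ← K is active, B and K are not d-separated given {L}.

No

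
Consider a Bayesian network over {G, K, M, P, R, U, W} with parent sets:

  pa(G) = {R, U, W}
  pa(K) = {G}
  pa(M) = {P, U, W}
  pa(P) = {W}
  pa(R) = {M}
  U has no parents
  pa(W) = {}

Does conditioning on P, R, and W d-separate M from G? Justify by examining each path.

No

There are 4 undirected paths between M and G; checking each against the conditioning set {P, R, W}:
Path 1: M ← W → G
  W is a fork here and W is conditioned on, so the path is blocked at W.
Path 2: M ← P ← W → G
  P is a chain here and P is conditioned on, so the path is blocked at P.
Path 3: M → R → G
  R is a chain here and R is conditioned on, so the path is blocked at R.
Path 4: M ← U → G
  U is a fork and U is not conditioned on — no node blocks this path, so it is active.
Because an active path exists, M and G are not d-separated.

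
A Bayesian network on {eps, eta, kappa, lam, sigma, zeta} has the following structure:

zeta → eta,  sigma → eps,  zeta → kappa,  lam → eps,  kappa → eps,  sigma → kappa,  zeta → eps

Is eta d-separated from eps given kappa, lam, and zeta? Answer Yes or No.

Yes

Enumerating the 3 paths from eta to eps and testing each for blocking by {kappa, lam, zeta}:
Path 1: eta ← zeta → eps
  zeta is a fork here and zeta is conditioned on, so the path is blocked at zeta.
Path 2: eta ← zeta → kappa ← sigma → eps
  zeta is a fork here and zeta is conditioned on, so the path is blocked at zeta.
Path 3: eta ← zeta → kappa → eps
  zeta is a fork here and zeta is conditioned on, so the path is blocked at zeta.
Every path is blocked, so eta and eps are d-separated given {kappa, lam, zeta}.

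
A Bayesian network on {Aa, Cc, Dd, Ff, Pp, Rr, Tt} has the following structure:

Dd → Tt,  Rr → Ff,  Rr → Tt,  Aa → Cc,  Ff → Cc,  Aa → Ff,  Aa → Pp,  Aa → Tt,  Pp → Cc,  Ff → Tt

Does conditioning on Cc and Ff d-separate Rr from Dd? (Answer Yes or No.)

There are 5 undirected paths between Rr and Dd; checking each against the conditioning set {Cc, Ff}:
  1. Rr → Ff ← Aa → Tt ← Dd — Ff:collider[open]; Aa:fork[open]; Tt:collider[blocks] ⇒ blocked
  2. Rr → Ff → Cc ← Pp ← Aa → Tt ← Dd — Ff:chain[blocks]; Cc:collider[open]; Pp:chain[open]; Aa:fork[open]; Tt:collider[blocks] ⇒ blocked
  3. Rr → Ff → Cc ← Aa → Tt ← Dd — Ff:chain[blocks]; Cc:collider[open]; Aa:fork[open]; Tt:collider[blocks] ⇒ blocked
  4. Rr → Ff → Tt ← Dd — Ff:chain[blocks]; Tt:collider[blocks] ⇒ blocked
  5. Rr → Tt ← Dd — Tt:collider[blocks] ⇒ blocked
Since every path is blocked, d-separation holds.

Yes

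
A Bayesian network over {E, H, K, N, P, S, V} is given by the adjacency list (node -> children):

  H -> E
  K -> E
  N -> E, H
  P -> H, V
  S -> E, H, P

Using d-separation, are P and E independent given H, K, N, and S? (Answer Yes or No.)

6 paths connect P and E; each must be blocked for d-separation to hold:
Path 1: P → H ← N → E
  N is a fork here and N is conditioned on, so the path is blocked at N.
Path 2: P → H → E
  H is a chain here and H is conditioned on, so the path is blocked at H.
Path 3: P → H ← S → E
  S is a fork here and S is conditioned on, so the path is blocked at S.
Path 4: P ← S → H ← N → E
  S is a fork here and S is conditioned on, so the path is blocked at S.
Path 5: P ← S → H → E
  S is a fork here and S is conditioned on, so the path is blocked at S.
Path 6: P ← S → E
  S is a fork here and S is conditioned on, so the path is blocked at S.
Every path is blocked, so P and E are d-separated given {H, K, N, S}.

Yes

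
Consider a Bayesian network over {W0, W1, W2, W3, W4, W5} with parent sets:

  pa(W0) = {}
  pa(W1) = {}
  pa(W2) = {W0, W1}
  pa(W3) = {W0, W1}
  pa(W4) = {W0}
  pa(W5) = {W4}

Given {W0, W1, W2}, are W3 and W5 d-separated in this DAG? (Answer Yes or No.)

Yes

There are 2 undirected paths between W3 and W5; checking each against the conditioning set {W0, W1, W2}:
Path 1: W3 ← W0 → W4 → W5
  W0 is a fork here and W0 is conditioned on, so the path is blocked at W0.
Path 2: W3 ← W1 → W2 ← W0 → W4 → W5
  W1 is a fork here and W1 is conditioned on, so the path is blocked at W1.
Since every path is blocked, d-separation holds.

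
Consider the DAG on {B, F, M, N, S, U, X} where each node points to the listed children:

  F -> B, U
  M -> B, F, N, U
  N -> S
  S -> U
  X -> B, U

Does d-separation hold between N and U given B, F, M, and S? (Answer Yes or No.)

Yes

Enumerating the 6 paths from N to U and testing each for blocking by {B, F, M, S}:
Path 1: N → S → U
  S is a chain here and S is conditioned on, so the path is blocked at S.
Path 2: N ← M → F → U
  M is a fork here and M is conditioned on, so the path is blocked at M.
Path 3: N ← M → F → B ← X → U
  M is a fork here and M is conditioned on, so the path is blocked at M.
Path 4: N ← M → U
  M is a fork here and M is conditioned on, so the path is blocked at M.
Path 5: N ← M → B ← F → U
  M is a fork here and M is conditioned on, so the path is blocked at M.
Path 6: N ← M → B ← X → U
  M is a fork here and M is conditioned on, so the path is blocked at M.
All paths are blocked; N ⊥ U | {B, F, M, S} holds.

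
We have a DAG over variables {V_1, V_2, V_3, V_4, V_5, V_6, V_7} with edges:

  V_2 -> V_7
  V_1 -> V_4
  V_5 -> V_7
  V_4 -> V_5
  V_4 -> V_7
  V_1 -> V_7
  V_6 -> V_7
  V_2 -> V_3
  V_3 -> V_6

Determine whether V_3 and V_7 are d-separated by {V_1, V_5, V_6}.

We examine all 2 paths between V_3 and V_7:
  1. V_3 → V_6 → V_7 — V_6:chain[blocks] ⇒ blocked
  2. V_3 ← V_2 → V_7 — V_2:fork[open] ⇒ active
At least one path is unblocked, so d-separation fails.

No — V_3 and V_7 are not d-separated given {V_1, V_5, V_6}.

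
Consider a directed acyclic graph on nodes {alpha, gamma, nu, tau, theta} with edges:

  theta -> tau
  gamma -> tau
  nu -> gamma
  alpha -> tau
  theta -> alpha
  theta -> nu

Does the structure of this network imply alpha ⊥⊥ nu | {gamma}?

No

4 paths connect alpha and nu; each must be blocked for d-separation to hold:
Path 1: alpha ← theta → nu
  theta is a fork and theta is not conditioned on — no node blocks this path, so it is active.
Path 2: alpha ← theta → tau ← gamma ← nu
  tau is a collider here and neither tau nor any of its descendants is conditioned on, so the collider stays closed — the path is blocked at tau.
Path 3: alpha → tau ← theta → nu
  tau is a collider here and neither tau nor any of its descendants is conditioned on, so the collider stays closed — the path is blocked at tau.
Path 4: alpha → tau ← gamma ← nu
  tau is a collider here and neither tau nor any of its descendants is conditioned on, so the collider stays closed — the path is blocked at tau.
Since the path alpha ← theta → nu is active, alpha and nu are not d-separated given {gamma}.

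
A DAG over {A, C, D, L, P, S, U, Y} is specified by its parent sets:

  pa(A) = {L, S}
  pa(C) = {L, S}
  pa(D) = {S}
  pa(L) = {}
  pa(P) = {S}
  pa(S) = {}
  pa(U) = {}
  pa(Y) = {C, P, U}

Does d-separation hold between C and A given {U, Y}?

No

Enumerating the 3 paths from C to A and testing each for blocking by {U, Y}:
Path 1: C ← L → A
  L is a fork and L is not conditioned on — no node blocks this path, so it is active.
Path 2: C → Y ← P ← S → A
  Y is a collider and Y is conditioned on, which opens it; P is a chain and P is not conditioned on; S is a fork and S is not conditioned on — no node blocks this path, so it is active.
Path 3: C ← S → A
  S is a fork and S is not conditioned on — no node blocks this path, so it is active.
At least one path is unblocked, so d-separation fails.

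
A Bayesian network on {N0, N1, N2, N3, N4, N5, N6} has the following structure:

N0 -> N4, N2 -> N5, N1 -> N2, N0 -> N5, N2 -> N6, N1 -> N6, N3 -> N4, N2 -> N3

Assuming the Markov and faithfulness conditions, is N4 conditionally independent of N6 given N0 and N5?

4 paths connect N4 and N6; each must be blocked for d-separation to hold:
Path 1: N4 ← N0 → N5 ← N2 ← N1 → N6
  N0 is a fork here and N0 is conditioned on, so the path is blocked at N0.
Path 2: N4 ← N0 → N5 ← N2 → N6
  N0 is a fork here and N0 is conditioned on, so the path is blocked at N0.
Path 3: N4 ← N3 ← N2 ← N1 → N6
  N3 is a chain and N3 is not conditioned on; N2 is a chain and N2 is not conditioned on; N1 is a fork and N1 is not conditioned on — no node blocks this path, so it is active.
Path 4: N4 ← N3 ← N2 → N6
  N3 is a chain and N3 is not conditioned on; N2 is a fork and N2 is not conditioned on — no node blocks this path, so it is active.
Since the path N4 ← N3 ← N2 ← N1 → N6 is active, N4 and N6 are not d-separated given {N0, N5}.

No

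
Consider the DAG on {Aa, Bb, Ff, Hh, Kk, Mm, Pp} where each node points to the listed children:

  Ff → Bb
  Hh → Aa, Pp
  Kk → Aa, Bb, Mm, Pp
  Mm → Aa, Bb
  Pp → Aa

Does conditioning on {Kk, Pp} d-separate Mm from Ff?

5 paths connect Mm and Ff; each must be blocked for d-separation to hold:
Path 1: Mm ← Kk → Bb ← Ff
  Kk is a fork here and Kk is conditioned on, so the path is blocked at Kk.
Path 2: Mm → Aa ← Kk → Bb ← Ff
  Aa is a collider here and neither Aa nor any of its descendants is conditioned on, so the collider stays closed — the path is blocked at Aa.
Path 3: Mm → Aa ← Pp ← Kk → Bb ← Ff
  Aa is a collider here and neither Aa nor any of its descendants is conditioned on, so the collider stays closed — the path is blocked at Aa.
Path 4: Mm → Aa ← Hh → Pp ← Kk → Bb ← Ff
  Aa is a collider here and neither Aa nor any of its descendants is conditioned on, so the collider stays closed — the path is blocked at Aa.
Path 5: Mm → Bb ← Ff
  Bb is a collider here and neither Bb nor any of its descendants is conditioned on, so the collider stays closed — the path is blocked at Bb.
All paths are blocked; Mm ⊥ Ff | {Kk, Pp} holds.

Yes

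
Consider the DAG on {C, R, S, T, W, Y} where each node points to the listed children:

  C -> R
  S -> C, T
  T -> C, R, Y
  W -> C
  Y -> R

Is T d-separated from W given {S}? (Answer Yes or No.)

Yes

There are 4 undirected paths between T and W; checking each against the conditioning set {S}:
  1. T ← S → C ← W — S:fork[blocks]; C:collider[blocks] ⇒ blocked
  2. T → C ← W — C:collider[blocks] ⇒ blocked
  3. T → R ← C ← W — R:collider[blocks]; C:chain[open] ⇒ blocked
  4. T → Y → R ← C ← W — Y:chain[open]; R:collider[blocks]; C:chain[open] ⇒ blocked
Every path is blocked, so T and W are d-separated given {S}.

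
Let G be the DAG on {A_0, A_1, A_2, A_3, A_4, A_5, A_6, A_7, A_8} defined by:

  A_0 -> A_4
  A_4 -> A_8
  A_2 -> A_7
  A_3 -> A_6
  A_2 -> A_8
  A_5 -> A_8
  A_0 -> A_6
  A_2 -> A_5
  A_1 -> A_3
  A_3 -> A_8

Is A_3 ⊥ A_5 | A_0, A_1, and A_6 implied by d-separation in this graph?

Yes

There are 4 undirected paths between A_3 and A_5; checking each against the conditioning set {A_0, A_1, A_6}:
  1. A_3 → A_6 ← A_0 → A_4 → A_8 ← A_5 — A_6:collider[open]; A_0:fork[blocks]; A_4:chain[open]; A_8:collider[blocks] ⇒ blocked
  2. A_3 → A_6 ← A_0 → A_4 → A_8 ← A_2 → A_5 — A_6:collider[open]; A_0:fork[blocks]; A_4:chain[open]; A_8:collider[blocks]; A_2:fork[open] ⇒ blocked
  3. A_3 → A_8 ← A_5 — A_8:collider[blocks] ⇒ blocked
  4. A_3 → A_8 ← A_2 → A_5 — A_8:collider[blocks]; A_2:fork[open] ⇒ blocked
Every path is blocked, so A_3 and A_5 are d-separated given {A_0, A_1, A_6}.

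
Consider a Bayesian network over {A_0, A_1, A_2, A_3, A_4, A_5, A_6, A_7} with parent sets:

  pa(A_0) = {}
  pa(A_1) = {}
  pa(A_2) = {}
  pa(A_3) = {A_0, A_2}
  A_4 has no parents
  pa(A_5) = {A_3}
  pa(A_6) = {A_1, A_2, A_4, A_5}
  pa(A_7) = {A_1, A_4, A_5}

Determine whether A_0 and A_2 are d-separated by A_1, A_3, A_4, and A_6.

Enumerating the 4 paths from A_0 to A_2 and testing each for blocking by {A_1, A_3, A_4, A_6}:
Path 1: A_0 → A_3 ← A_2
  A_3 is a collider and A_3 is conditioned on, which opens it — no node blocks this path, so it is active.
Path 2: A_0 → A_3 → A_5 → A_7 ← A_1 → A_6 ← A_2
  A_3 is a chain here and A_3 is conditioned on, so the path is blocked at A_3.
Path 3: A_0 → A_3 → A_5 → A_7 ← A_4 → A_6 ← A_2
  A_3 is a chain here and A_3 is conditioned on, so the path is blocked at A_3.
Path 4: A_0 → A_3 → A_5 → A_6 ← A_2
  A_3 is a chain here and A_3 is conditioned on, so the path is blocked at A_3.
Since the path A_0 → A_3 ← A_2 is active, A_0 and A_2 are not d-separated given {A_1, A_3, A_4, A_6}.

No — A_0 and A_2 are not d-separated given {A_1, A_3, A_4, A_6}.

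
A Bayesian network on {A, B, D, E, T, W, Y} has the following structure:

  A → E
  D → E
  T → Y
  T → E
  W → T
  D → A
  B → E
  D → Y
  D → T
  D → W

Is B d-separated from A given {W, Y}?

There are 5 undirected paths between B and A; checking each against the conditioning set {W, Y}:
  1. B → E ← D → A — E:collider[blocks]; D:fork[open] ⇒ blocked
  2. B → E ← A — E:collider[blocks] ⇒ blocked
  3. B → E ← T ← W ← D → A — E:collider[blocks]; T:chain[open]; W:chain[blocks]; D:fork[open] ⇒ blocked
  4. B → E ← T ← D → A — E:collider[blocks]; T:chain[open]; D:fork[open] ⇒ blocked
  5. B → E ← T → Y ← D → A — E:collider[blocks]; T:fork[open]; Y:collider[open]; D:fork[open] ⇒ blocked
All paths are blocked; B ⊥ A | {W, Y} holds.

Yes — B and A are d-separated given {W, Y}.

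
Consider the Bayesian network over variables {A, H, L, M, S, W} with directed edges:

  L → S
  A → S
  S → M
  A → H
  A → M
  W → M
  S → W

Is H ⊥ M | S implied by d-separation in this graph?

Enumerating the 3 paths from H to M and testing each for blocking by {S}:
Path 1: H ← A → M
  A is a fork and A is not conditioned on — no node blocks this path, so it is active.
Path 2: H ← A → S → W → M
  S is a chain here and S is conditioned on, so the path is blocked at S.
Path 3: H ← A → S → M
  S is a chain here and S is conditioned on, so the path is blocked at S.
Because an active path exists, H and M are not d-separated.

No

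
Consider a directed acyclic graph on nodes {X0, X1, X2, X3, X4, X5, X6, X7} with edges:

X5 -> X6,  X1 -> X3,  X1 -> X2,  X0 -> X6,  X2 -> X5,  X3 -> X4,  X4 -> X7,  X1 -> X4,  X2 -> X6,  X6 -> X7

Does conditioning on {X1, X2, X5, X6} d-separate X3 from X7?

There are 6 undirected paths between X3 and X7; checking each against the conditioning set {X1, X2, X5, X6}:
Path 1: X3 → X4 → X7
  X4 is a chain and X4 is not conditioned on — no node blocks this path, so it is active.
Path 2: X3 → X4 ← X1 → X2 → X6 → X7
  X4 is a collider here and neither X4 nor any of its descendants is conditioned on, so the collider stays closed — the path is blocked at X4.
Path 3: X3 → X4 ← X1 → X2 → X5 → X6 → X7
  X4 is a collider here and neither X4 nor any of its descendants is conditioned on, so the collider stays closed — the path is blocked at X4.
Path 4: X3 ← X1 → X4 → X7
  X1 is a fork here and X1 is conditioned on, so the path is blocked at X1.
Path 5: X3 ← X1 → X2 → X6 → X7
  X1 is a fork here and X1 is conditioned on, so the path is blocked at X1.
Path 6: X3 ← X1 → X2 → X5 → X6 → X7
  X1 is a fork here and X1 is conditioned on, so the path is blocked at X1.
At least one path is unblocked, so d-separation fails.

No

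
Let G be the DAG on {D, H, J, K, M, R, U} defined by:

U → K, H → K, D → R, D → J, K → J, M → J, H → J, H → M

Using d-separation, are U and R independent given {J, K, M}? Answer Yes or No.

No

Enumerating the 3 paths from U to R and testing each for blocking by {J, K, M}:
Path 1: U → K ← H → M → J ← D → R
  M is a chain here and M is conditioned on, so the path is blocked at M.
Path 2: U → K ← H → J ← D → R
  K is a collider and K is conditioned on, which opens it; H is a fork and H is not conditioned on; J is a collider and J is conditioned on, which opens it; D is a fork and D is not conditioned on — no node blocks this path, so it is active.
Path 3: U → K → J ← D → R
  K is a chain here and K is conditioned on, so the path is blocked at K.
At least one path is unblocked, so d-separation fails.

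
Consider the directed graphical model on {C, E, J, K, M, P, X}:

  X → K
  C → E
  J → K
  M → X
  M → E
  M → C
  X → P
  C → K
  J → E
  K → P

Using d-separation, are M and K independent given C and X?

Yes

We examine all 6 paths between M and K:
  1. M → C → K — C:chain[blocks] ⇒ blocked
  2. M → C → E ← J → K — C:chain[blocks]; E:collider[blocks]; J:fork[open] ⇒ blocked
  3. M → E ← C → K — E:collider[blocks]; C:fork[blocks] ⇒ blocked
  4. M → E ← J → K — E:collider[blocks]; J:fork[open] ⇒ blocked
  5. M → X → K — X:chain[blocks] ⇒ blocked
  6. M → X → P ← K — X:chain[blocks]; P:collider[blocks] ⇒ blocked
Since every path is blocked, d-separation holds.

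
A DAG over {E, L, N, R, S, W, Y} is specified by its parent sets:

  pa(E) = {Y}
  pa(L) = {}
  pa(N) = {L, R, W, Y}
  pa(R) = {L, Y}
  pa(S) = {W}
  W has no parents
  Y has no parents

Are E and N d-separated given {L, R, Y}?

Enumerating the 3 paths from E to N and testing each for blocking by {L, R, Y}:
Path 1: E ← Y → N
  Y is a fork here and Y is conditioned on, so the path is blocked at Y.
Path 2: E ← Y → R → N
  Y is a fork here and Y is conditioned on, so the path is blocked at Y.
Path 3: E ← Y → R ← L → N
  Y is a fork here and Y is conditioned on, so the path is blocked at Y.
Since every path is blocked, d-separation holds.

Yes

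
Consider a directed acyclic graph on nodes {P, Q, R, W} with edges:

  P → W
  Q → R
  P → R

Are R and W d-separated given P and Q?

Yes — R and W are d-separated given {P, Q}.

The only undirected path from R to W is:
  1. R ← P → W — P:fork[blocks] ⇒ blocked
All paths are blocked; R ⊥ W | {P, Q} holds.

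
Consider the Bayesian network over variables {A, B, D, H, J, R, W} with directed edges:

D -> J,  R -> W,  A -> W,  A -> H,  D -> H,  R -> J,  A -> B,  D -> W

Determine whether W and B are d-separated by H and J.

There are 3 undirected paths between W and B; checking each against the conditioning set {H, J}:
Path 1: W ← R → J ← D → H ← A → B
  R is a fork and R is not conditioned on; J is a collider and J is conditioned on, which opens it; D is a fork and D is not conditioned on; H is a collider and H is conditioned on, which opens it; A is a fork and A is not conditioned on — no node blocks this path, so it is active.
Path 2: W ← D → H ← A → B
  D is a fork and D is not conditioned on; H is a collider and H is conditioned on, which opens it; A is a fork and A is not conditioned on — no node blocks this path, so it is active.
Path 3: W ← A → B
  A is a fork and A is not conditioned on — no node blocks this path, so it is active.
Since the path W ← R → J ← D → H ← A → B is active, W and B are not d-separated given {H, J}.

No — W and B are not d-separated given {H, J}.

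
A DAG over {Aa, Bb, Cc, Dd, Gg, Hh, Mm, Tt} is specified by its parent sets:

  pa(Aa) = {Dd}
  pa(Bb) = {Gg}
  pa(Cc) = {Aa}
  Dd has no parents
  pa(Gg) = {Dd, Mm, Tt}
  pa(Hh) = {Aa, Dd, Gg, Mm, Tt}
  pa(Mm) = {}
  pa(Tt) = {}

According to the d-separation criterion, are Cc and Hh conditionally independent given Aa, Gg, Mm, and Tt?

We examine all 5 paths between Cc and Hh:
Path 1: Cc ← Aa → Hh
  Aa is a fork here and Aa is conditioned on, so the path is blocked at Aa.
Path 2: Cc ← Aa ← Dd → Hh
  Aa is a chain here and Aa is conditioned on, so the path is blocked at Aa.
Path 3: Cc ← Aa ← Dd → Gg → Hh
  Aa is a chain here and Aa is conditioned on, so the path is blocked at Aa.
Path 4: Cc ← Aa ← Dd → Gg ← Mm → Hh
  Aa is a chain here and Aa is conditioned on, so the path is blocked at Aa.
Path 5: Cc ← Aa ← Dd → Gg ← Tt → Hh
  Aa is a chain here and Aa is conditioned on, so the path is blocked at Aa.
Since every path is blocked, d-separation holds.

Yes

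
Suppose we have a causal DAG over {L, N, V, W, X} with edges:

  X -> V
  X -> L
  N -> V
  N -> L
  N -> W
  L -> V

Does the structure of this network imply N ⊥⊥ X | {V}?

We examine all 4 paths between N and X:
  1. N → L ← X — L:collider[open] ⇒ active
  2. N → L → V ← X — L:chain[open]; V:collider[open] ⇒ active
  3. N → V ← L ← X — V:collider[open]; L:chain[open] ⇒ active
  4. N → V ← X — V:collider[open] ⇒ active
Since the path N → L ← X is active, N and X are not d-separated given {V}.

No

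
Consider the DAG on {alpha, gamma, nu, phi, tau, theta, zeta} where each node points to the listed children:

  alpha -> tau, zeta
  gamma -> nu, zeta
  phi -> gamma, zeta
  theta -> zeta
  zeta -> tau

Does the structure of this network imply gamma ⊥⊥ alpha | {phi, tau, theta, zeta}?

No

Enumerating the 4 paths from gamma to alpha and testing each for blocking by {phi, tau, theta, zeta}:
Path 1: gamma ← phi → zeta → tau ← alpha
  phi is a fork here and phi is conditioned on, so the path is blocked at phi.
Path 2: gamma ← phi → zeta ← alpha
  phi is a fork here and phi is conditioned on, so the path is blocked at phi.
Path 3: gamma → zeta → tau ← alpha
  zeta is a chain here and zeta is conditioned on, so the path is blocked at zeta.
Path 4: gamma → zeta ← alpha
  zeta is a collider and zeta is conditioned on, which opens it — no node blocks this path, so it is active.
Since the path gamma → zeta ← alpha is active, gamma and alpha are not d-separated given {phi, tau, theta, zeta}.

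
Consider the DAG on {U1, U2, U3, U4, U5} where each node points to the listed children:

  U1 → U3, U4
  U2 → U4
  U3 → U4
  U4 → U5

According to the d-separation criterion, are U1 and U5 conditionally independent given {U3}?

There are 2 undirected paths between U1 and U5; checking each against the conditioning set {U3}:
Path 1: U1 → U3 → U4 → U5
  U3 is a chain here and U3 is conditioned on, so the path is blocked at U3.
Path 2: U1 → U4 → U5
  U4 is a chain and U4 is not conditioned on — no node blocks this path, so it is active.
Because an active path exists, U1 and U5 are not d-separated.

No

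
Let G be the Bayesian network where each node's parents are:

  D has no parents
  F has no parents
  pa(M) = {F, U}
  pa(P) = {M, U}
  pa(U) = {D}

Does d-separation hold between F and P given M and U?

Yes

Enumerating the 2 paths from F to P and testing each for blocking by {M, U}:
Path 1: F → M → P
  M is a chain here and M is conditioned on, so the path is blocked at M.
Path 2: F → M ← U → P
  U is a fork here and U is conditioned on, so the path is blocked at U.
All paths are blocked; F ⊥ P | {M, U} holds.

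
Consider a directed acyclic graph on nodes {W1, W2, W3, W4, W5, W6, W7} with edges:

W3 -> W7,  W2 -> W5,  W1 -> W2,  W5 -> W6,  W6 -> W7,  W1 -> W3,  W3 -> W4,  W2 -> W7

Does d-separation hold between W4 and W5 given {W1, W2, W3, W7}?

We examine all 4 paths between W4 and W5:
  1. W4 ← W3 → W7 ← W2 → W5 — W3:fork[blocks]; W7:collider[open]; W2:fork[blocks] ⇒ blocked
  2. W4 ← W3 → W7 ← W6 ← W5 — W3:fork[blocks]; W7:collider[open]; W6:chain[open] ⇒ blocked
  3. W4 ← W3 ← W1 → W2 → W7 ← W6 ← W5 — W3:chain[blocks]; W1:fork[blocks]; W2:chain[blocks]; W7:collider[open]; W6:chain[open] ⇒ blocked
  4. W4 ← W3 ← W1 → W2 → W5 — W3:chain[blocks]; W1:fork[blocks]; W2:chain[blocks] ⇒ blocked
Every path is blocked, so W4 and W5 are d-separated given {W1, W2, W3, W7}.

Yes — W4 and W5 are d-separated given {W1, W2, W3, W7}.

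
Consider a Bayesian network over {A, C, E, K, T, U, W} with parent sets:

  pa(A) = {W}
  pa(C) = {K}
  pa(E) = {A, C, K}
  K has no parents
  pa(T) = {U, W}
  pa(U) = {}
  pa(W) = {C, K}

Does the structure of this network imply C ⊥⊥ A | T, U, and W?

Enumerating the 6 paths from C to A and testing each for blocking by {T, U, W}:
Path 1: C → E ← A
  E is a collider here and neither E nor any of its descendants is conditioned on, so the collider stays closed — the path is blocked at E.
Path 2: C → E ← K → W → A
  E is a collider here and neither E nor any of its descendants is conditioned on, so the collider stays closed — the path is blocked at E.
Path 3: C ← K → E ← A
  E is a collider here and neither E nor any of its descendants is conditioned on, so the collider stays closed — the path is blocked at E.
Path 4: C ← K → W → A
  W is a chain here and W is conditioned on, so the path is blocked at W.
Path 5: C → W → A
  W is a chain here and W is conditioned on, so the path is blocked at W.
Path 6: C → W ← K → E ← A
  E is a collider here and neither E nor any of its descendants is conditioned on, so the collider stays closed — the path is blocked at E.
Since every path is blocked, d-separation holds.

Yes — C and A are d-separated given {T, U, W}.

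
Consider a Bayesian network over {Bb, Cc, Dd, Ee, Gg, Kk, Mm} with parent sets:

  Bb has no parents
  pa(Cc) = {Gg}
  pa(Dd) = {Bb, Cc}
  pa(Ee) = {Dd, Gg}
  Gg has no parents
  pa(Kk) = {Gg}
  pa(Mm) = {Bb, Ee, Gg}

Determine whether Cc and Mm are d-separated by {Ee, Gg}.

We examine all 6 paths between Cc and Mm:
  1. Cc ← Gg → Ee ← Dd ← Bb → Mm — Gg:fork[blocks]; Ee:collider[open]; Dd:chain[open]; Bb:fork[open] ⇒ blocked
  2. Cc ← Gg → Ee → Mm — Gg:fork[blocks]; Ee:chain[blocks] ⇒ blocked
  3. Cc ← Gg → Mm — Gg:fork[blocks] ⇒ blocked
  4. Cc → Dd → Ee ← Gg → Mm — Dd:chain[open]; Ee:collider[open]; Gg:fork[blocks] ⇒ blocked
  5. Cc → Dd → Ee → Mm — Dd:chain[open]; Ee:chain[blocks] ⇒ blocked
  6. Cc → Dd ← Bb → Mm — Dd:collider[open]; Bb:fork[open] ⇒ active
Since the path Cc → Dd ← Bb → Mm is active, Cc and Mm are not d-separated given {Ee, Gg}.

No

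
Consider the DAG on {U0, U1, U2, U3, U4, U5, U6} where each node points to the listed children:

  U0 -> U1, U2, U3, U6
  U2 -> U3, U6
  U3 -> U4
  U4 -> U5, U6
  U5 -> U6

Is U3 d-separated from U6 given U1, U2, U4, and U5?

Enumerating the 6 paths from U3 to U6 and testing each for blocking by {U1, U2, U4, U5}:
  1. U3 → U4 → U5 → U6 — U4:chain[blocks]; U5:chain[blocks] ⇒ blocked
  2. U3 → U4 → U6 — U4:chain[blocks] ⇒ blocked
  3. U3 ← U0 → U6 — U0:fork[open] ⇒ active
  4. U3 ← U0 → U2 → U6 — U0:fork[open]; U2:chain[blocks] ⇒ blocked
  5. U3 ← U2 ← U0 → U6 — U2:chain[blocks]; U0:fork[open] ⇒ blocked
  6. U3 ← U2 → U6 — U2:fork[blocks] ⇒ blocked
Because an active path exists, U3 and U6 are not d-separated.

No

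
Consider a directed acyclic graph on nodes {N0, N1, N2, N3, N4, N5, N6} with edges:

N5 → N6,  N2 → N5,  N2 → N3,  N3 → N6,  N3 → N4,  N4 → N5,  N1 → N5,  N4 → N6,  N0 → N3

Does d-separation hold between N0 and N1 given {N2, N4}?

Yes

There are 5 undirected paths between N0 and N1; checking each against the conditioning set {N2, N4}:
  1. N0 → N3 ← N2 → N5 ← N1 — N3:collider[open]; N2:fork[blocks]; N5:collider[blocks] ⇒ blocked
  2. N0 → N3 → N4 → N5 ← N1 — N3:chain[open]; N4:chain[blocks]; N5:collider[blocks] ⇒ blocked
  3. N0 → N3 → N4 → N6 ← N5 ← N1 — N3:chain[open]; N4:chain[blocks]; N6:collider[blocks]; N5:chain[open] ⇒ blocked
  4. N0 → N3 → N6 ← N4 → N5 ← N1 — N3:chain[open]; N6:collider[blocks]; N4:fork[blocks]; N5:collider[blocks] ⇒ blocked
  5. N0 → N3 → N6 ← N5 ← N1 — N3:chain[open]; N6:collider[blocks]; N5:chain[open] ⇒ blocked
Every path is blocked, so N0 and N1 are d-separated given {N2, N4}.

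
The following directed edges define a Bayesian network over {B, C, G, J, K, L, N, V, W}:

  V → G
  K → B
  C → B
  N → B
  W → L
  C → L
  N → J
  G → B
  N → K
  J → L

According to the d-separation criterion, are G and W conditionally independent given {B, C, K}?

Yes

We examine all 3 paths between G and W:
Path 1: G → B ← N → J → L ← W
  L is a collider here and neither L nor any of its descendants is conditioned on, so the collider stays closed — the path is blocked at L.
Path 2: G → B ← K ← N → J → L ← W
  K is a chain here and K is conditioned on, so the path is blocked at K.
Path 3: G → B ← C → L ← W
  C is a fork here and C is conditioned on, so the path is blocked at C.
Every path is blocked, so G and W are d-separated given {B, C, K}.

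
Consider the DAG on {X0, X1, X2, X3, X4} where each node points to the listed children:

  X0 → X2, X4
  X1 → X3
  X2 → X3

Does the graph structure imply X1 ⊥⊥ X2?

Only one path connects X1 and X2:
  1. X1 → X3 ← X2 — X3:collider[blocks] ⇒ blocked
Since every path is blocked, d-separation holds.

Yes — X1 and X2 are d-separated given ∅.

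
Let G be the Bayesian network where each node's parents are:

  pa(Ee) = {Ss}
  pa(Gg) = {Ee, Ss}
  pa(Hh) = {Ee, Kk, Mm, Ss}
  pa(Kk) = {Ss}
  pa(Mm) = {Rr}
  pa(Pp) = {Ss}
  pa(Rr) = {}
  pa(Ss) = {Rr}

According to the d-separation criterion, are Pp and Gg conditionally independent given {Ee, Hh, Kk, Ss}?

5 paths connect Pp and Gg; each must be blocked for d-separation to hold:
Path 1: Pp ← Ss → Hh ← Ee → Gg
  Ss is a fork here and Ss is conditioned on, so the path is blocked at Ss.
Path 2: Pp ← Ss → Gg
  Ss is a fork here and Ss is conditioned on, so the path is blocked at Ss.
Path 3: Pp ← Ss ← Rr → Mm → Hh ← Ee → Gg
  Ss is a chain here and Ss is conditioned on, so the path is blocked at Ss.
Path 4: Pp ← Ss → Kk → Hh ← Ee → Gg
  Ss is a fork here and Ss is conditioned on, so the path is blocked at Ss.
Path 5: Pp ← Ss → Ee → Gg
  Ss is a fork here and Ss is conditioned on, so the path is blocked at Ss.
Every path is blocked, so Pp and Gg are d-separated given {Ee, Hh, Kk, Ss}.

Yes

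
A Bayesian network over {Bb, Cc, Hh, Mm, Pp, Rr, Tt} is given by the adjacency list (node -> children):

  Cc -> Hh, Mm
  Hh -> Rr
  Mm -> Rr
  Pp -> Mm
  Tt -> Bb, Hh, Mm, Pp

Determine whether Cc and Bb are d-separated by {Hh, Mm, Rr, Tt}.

6 paths connect Cc and Bb; each must be blocked for d-separation to hold:
  1. Cc → Hh ← Tt → Bb — Hh:collider[open]; Tt:fork[blocks] ⇒ blocked
  2. Cc → Hh → Rr ← Mm ← Pp ← Tt → Bb — Hh:chain[blocks]; Rr:collider[open]; Mm:chain[blocks]; Pp:chain[open]; Tt:fork[blocks] ⇒ blocked
  3. Cc → Hh → Rr ← Mm ← Tt → Bb — Hh:chain[blocks]; Rr:collider[open]; Mm:chain[blocks]; Tt:fork[blocks] ⇒ blocked
  4. Cc → Mm ← Pp ← Tt → Bb — Mm:collider[open]; Pp:chain[open]; Tt:fork[blocks] ⇒ blocked
  5. Cc → Mm ← Tt → Bb — Mm:collider[open]; Tt:fork[blocks] ⇒ blocked
  6. Cc → Mm → Rr ← Hh ← Tt → Bb — Mm:chain[blocks]; Rr:collider[open]; Hh:chain[blocks]; Tt:fork[blocks] ⇒ blocked
All paths are blocked; Cc ⊥ Bb | {Hh, Mm, Rr, Tt} holds.

Yes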